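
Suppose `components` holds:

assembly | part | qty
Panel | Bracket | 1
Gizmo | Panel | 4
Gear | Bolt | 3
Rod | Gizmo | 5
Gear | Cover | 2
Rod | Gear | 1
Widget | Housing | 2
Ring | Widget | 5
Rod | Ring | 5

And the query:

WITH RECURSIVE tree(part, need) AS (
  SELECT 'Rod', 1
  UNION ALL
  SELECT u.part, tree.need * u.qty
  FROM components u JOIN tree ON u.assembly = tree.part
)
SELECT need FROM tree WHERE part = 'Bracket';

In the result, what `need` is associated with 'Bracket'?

Base: (Rod, need=1).
Iteration 1: components of {Rod} -> Gear = 1*1 = 1, Gizmo = 1*5 = 5, Ring = 1*5 = 5.
Iteration 2: components of {Gear,Gizmo,Ring} -> Bolt = 1*3 = 3, Cover = 1*2 = 2, Panel = 5*4 = 20, Widget = 5*5 = 25.
Iteration 3: components of {Bolt,Cover,Panel,Widget} -> Bracket = 20*1 = 20, Housing = 25*2 = 50.
Iteration 4: no further components; recursion stops.

20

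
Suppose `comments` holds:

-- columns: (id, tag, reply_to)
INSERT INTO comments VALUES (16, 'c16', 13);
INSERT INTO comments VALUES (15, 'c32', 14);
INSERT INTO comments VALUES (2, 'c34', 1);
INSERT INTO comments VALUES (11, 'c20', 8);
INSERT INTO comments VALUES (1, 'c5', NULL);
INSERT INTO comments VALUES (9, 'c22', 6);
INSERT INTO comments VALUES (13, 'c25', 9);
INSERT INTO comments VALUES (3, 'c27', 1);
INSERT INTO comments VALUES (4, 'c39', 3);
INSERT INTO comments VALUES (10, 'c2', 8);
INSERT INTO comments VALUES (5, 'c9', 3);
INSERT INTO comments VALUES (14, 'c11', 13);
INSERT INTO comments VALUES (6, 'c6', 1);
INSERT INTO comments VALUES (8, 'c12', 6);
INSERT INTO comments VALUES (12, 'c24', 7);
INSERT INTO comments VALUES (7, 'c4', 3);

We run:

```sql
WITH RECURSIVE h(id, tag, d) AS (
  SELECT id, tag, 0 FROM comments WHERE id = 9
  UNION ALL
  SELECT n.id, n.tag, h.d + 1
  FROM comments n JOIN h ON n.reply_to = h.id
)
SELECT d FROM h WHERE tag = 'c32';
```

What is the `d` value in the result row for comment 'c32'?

3

Base: id=9 (c22) at d 0.
Iteration 1: rows with reply_to in {9} -> c25 (id 13, d 1).
Iteration 2: rows with reply_to in {13} -> c11 (id 14, d 2), c16 (id 16, d 2).
Iteration 3: rows with reply_to in {14,16} -> c32 (id 15, d 3).
Iteration 4: no rows with reply_to in {15}; recursion stops.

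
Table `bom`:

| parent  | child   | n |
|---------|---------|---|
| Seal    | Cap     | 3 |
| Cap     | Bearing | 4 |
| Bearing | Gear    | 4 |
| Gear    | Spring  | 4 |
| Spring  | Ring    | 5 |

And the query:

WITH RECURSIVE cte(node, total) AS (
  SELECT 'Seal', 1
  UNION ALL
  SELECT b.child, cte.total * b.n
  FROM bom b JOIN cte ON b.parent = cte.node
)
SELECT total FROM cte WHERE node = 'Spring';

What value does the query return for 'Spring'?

192

Base: (Seal, total=1).
Iteration 1: components of {Seal} -> Cap = 1*3 = 3.
Iteration 2: components of {Cap} -> Bearing = 3*4 = 12.
Iteration 3: components of {Bearing} -> Gear = 12*4 = 48.
Iteration 4: components of {Gear} -> Spring = 48*4 = 192.
Iteration 5: components of {Spring} -> Ring = 192*5 = 960.
Iteration 6: no further components; recursion stops.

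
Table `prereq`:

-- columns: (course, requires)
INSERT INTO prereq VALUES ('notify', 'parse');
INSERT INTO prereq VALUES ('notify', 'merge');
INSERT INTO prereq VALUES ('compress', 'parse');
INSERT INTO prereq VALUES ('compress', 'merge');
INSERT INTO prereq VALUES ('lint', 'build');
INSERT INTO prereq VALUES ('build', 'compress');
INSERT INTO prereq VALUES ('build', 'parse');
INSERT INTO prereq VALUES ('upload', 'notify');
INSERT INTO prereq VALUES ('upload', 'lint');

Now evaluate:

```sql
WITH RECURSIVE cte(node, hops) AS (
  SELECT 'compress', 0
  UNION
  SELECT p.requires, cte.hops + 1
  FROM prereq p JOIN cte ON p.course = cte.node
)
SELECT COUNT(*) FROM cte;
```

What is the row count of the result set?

3

Base: (compress, hops=0).
Iteration 1: edges from {compress} -> (merge, hops=1), (parse, hops=1).
Iteration 2: no outgoing edges from {merge,parse}; recursion stops.
Total rows emitted: 3.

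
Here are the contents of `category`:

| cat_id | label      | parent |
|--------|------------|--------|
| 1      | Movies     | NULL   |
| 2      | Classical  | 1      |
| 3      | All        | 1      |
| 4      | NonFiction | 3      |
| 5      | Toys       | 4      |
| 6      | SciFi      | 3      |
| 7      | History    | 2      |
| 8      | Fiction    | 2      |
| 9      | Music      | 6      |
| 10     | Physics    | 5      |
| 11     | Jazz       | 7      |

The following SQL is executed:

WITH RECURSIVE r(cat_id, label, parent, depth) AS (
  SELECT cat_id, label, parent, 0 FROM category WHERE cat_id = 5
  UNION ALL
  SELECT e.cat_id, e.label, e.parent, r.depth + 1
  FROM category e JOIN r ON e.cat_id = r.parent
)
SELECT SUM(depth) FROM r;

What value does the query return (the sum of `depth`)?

6

Base: cat_id=5 (Toys), parent=4, depth 0.
Iteration 1: join on cat_id=4 -> NonFiction (id 4, parent=3, depth 1).
Iteration 2: join on cat_id=3 -> All (id 3, parent=1, depth 2).
Iteration 3: join on cat_id=1 -> Movies (id 1, parent=NULL, depth 3).
Iteration 4: parent is NULL; no match; recursion stops.
SUM(depth) = 0 + 1 + 2 + 3 = 6.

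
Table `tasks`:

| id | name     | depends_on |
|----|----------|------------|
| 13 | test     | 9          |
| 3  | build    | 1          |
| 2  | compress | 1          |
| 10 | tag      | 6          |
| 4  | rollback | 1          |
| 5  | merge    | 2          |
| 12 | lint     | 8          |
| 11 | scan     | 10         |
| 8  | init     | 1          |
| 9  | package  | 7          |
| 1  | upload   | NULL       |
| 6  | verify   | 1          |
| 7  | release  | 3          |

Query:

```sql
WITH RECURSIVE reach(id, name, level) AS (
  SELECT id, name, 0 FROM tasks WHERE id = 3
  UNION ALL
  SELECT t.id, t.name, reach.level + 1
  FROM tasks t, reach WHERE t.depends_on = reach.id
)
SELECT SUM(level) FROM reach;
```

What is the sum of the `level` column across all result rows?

6

Base: id=3 (build) at level 0.
Iteration 1: rows with depends_on in {3} -> release (id 7, level 1).
Iteration 2: rows with depends_on in {7} -> package (id 9, level 2).
Iteration 3: rows with depends_on in {9} -> test (id 13, level 3).
Iteration 4: no rows with depends_on in {13}; recursion stops.
SUM(level) = 0 + 1 + 2 + 3 = 6.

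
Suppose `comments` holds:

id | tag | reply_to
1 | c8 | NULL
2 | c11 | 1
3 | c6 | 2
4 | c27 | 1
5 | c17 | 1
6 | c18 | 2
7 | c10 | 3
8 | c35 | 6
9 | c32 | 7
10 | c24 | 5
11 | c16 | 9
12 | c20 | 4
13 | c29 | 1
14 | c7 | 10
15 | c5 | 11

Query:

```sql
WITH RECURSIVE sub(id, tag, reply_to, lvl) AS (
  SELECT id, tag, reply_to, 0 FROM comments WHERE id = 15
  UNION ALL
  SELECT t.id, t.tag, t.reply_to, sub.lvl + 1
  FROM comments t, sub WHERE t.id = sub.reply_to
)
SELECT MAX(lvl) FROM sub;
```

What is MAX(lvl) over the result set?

Base: id=15 (c5), reply_to=11, lvl 0.
Iteration 1: join on id=11 -> c16 (id 11, reply_to=9, lvl 1).
Iteration 2: join on id=9 -> c32 (id 9, reply_to=7, lvl 2).
Iteration 3: join on id=7 -> c10 (id 7, reply_to=3, lvl 3).
Iteration 4: join on id=3 -> c6 (id 3, reply_to=2, lvl 4).
Iteration 5: join on id=2 -> c11 (id 2, reply_to=1, lvl 5).
Iteration 6: join on id=1 -> c8 (id 1, reply_to=NULL, lvl 6).
Iteration 7: reply_to is NULL; no match; recursion stops.
lvl values: 0, 1, 2, 3, 4, 5, 6; the maximum is 6.

6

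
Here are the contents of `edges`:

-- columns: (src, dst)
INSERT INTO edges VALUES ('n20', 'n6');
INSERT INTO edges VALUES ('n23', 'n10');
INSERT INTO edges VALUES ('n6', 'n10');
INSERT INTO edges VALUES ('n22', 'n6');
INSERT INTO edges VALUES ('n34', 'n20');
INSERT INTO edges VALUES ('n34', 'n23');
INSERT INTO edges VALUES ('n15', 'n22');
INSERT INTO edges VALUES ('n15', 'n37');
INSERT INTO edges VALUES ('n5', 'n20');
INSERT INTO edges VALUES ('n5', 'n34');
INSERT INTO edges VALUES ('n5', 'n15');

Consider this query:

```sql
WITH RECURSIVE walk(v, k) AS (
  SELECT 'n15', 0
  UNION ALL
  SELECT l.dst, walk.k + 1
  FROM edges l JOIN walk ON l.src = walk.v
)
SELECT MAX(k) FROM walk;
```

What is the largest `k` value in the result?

Base: (n15, k=0).
Iteration 1: edges from {n15} -> (n22, k=1), (n37, k=1).
Iteration 2: edges from {n22,n37} -> (n6, k=2).
Iteration 3: edges from {n6} -> (n10, k=3).
Iteration 4: no outgoing edges from {n10}; recursion stops.
k values: 0, 1, 1, 2, 3; the maximum is 3.

3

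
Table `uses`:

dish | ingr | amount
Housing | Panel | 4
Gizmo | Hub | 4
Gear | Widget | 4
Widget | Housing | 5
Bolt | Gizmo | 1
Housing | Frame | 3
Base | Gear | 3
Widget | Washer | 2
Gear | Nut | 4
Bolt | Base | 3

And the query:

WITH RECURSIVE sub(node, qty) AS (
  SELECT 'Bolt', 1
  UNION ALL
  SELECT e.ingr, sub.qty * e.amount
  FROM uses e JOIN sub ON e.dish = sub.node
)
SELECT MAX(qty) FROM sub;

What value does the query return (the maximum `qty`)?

720

Base: (Bolt, qty=1).
Iteration 1: components of {Bolt} -> Base = 1*3 = 3, Gizmo = 1*1 = 1.
Iteration 2: components of {Base,Gizmo} -> Gear = 3*3 = 9, Hub = 1*4 = 4.
Iteration 3: components of {Gear,Hub} -> Nut = 9*4 = 36, Widget = 9*4 = 36.
Iteration 4: components of {Nut,Widget} -> Housing = 36*5 = 180, Washer = 36*2 = 72.
Iteration 5: components of {Housing,Washer} -> Frame = 180*3 = 540, Panel = 180*4 = 720.
Iteration 6: no further components; recursion stops.
qty values: 1, 3, 1, 9, 4, 36, 36, 180, 72, 720, 540; the maximum is 720.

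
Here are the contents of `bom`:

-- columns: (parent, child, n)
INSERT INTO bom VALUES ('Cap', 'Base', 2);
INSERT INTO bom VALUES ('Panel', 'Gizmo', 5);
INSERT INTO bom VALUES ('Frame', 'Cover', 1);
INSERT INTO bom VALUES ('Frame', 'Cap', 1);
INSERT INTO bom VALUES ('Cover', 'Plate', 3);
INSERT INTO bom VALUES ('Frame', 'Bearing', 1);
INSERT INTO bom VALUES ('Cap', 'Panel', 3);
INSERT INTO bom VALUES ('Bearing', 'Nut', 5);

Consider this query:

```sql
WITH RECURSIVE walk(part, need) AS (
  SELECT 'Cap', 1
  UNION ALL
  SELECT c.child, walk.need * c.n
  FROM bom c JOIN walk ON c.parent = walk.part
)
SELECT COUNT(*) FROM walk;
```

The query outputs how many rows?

4

Base: (Cap, need=1).
Iteration 1: components of {Cap} -> Base = 1*2 = 2, Panel = 1*3 = 3.
Iteration 2: components of {Base,Panel} -> Gizmo = 3*5 = 15.
Iteration 3: no further components; recursion stops.
Total rows emitted: 4.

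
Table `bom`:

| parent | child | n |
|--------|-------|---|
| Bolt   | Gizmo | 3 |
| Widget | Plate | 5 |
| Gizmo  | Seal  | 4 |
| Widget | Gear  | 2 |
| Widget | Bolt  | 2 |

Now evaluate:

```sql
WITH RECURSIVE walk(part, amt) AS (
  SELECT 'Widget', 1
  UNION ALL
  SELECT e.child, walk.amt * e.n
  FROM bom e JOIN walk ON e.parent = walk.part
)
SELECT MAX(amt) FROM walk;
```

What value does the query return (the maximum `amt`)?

24

Base: (Widget, amt=1).
Iteration 1: components of {Widget} -> Bolt = 1*2 = 2, Gear = 1*2 = 2, Plate = 1*5 = 5.
Iteration 2: components of {Bolt,Gear,Plate} -> Gizmo = 2*3 = 6.
Iteration 3: components of {Gizmo} -> Seal = 6*4 = 24.
Iteration 4: no further components; recursion stops.
amt values: 1, 2, 2, 5, 6, 24; the maximum is 24.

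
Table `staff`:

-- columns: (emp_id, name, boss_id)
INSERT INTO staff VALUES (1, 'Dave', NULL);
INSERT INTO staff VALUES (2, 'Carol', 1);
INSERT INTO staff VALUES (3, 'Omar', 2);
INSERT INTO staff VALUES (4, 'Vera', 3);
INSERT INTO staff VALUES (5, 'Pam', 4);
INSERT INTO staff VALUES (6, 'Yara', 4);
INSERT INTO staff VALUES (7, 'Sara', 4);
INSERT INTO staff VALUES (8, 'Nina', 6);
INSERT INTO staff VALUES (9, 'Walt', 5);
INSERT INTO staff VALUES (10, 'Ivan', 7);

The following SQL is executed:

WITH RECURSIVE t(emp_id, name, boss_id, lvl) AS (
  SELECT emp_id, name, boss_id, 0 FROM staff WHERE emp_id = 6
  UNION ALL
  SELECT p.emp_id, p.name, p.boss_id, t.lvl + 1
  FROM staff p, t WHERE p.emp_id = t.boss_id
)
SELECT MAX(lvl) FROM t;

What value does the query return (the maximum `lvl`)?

4

Base: emp_id=6 (Yara), boss_id=4, lvl 0.
Iteration 1: join on emp_id=4 -> Vera (id 4, boss_id=3, lvl 1).
Iteration 2: join on emp_id=3 -> Omar (id 3, boss_id=2, lvl 2).
Iteration 3: join on emp_id=2 -> Carol (id 2, boss_id=1, lvl 3).
Iteration 4: join on emp_id=1 -> Dave (id 1, boss_id=NULL, lvl 4).
Iteration 5: boss_id is NULL; no match; recursion stops.
lvl values: 0, 1, 2, 3, 4; the maximum is 4.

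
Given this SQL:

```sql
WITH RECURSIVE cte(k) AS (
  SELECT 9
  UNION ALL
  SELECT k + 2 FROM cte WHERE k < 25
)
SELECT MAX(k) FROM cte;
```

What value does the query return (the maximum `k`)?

25

Base: k=9.
Iteration 1: 9 < 25 holds -> k = 9 + 2 = 11.
Iteration 2: 11 < 25 holds -> k = 11 + 2 = 13.
Iteration 3: 13 < 25 holds -> k = 13 + 2 = 15.
Iteration 4: 15 < 25 holds -> k = 15 + 2 = 17.
Iteration 5: 17 < 25 holds -> k = 17 + 2 = 19.
Iteration 6: 19 < 25 holds -> k = 19 + 2 = 21.
Iteration 7: 21 < 25 holds -> k = 21 + 2 = 23.
Iteration 8: 23 < 25 holds -> k = 23 + 2 = 25.
Iteration 9: 25 < 25 fails; recursion stops.
k values: 9, 11, 13, 15, 17, 19, 21, 23, 25; the maximum is 25.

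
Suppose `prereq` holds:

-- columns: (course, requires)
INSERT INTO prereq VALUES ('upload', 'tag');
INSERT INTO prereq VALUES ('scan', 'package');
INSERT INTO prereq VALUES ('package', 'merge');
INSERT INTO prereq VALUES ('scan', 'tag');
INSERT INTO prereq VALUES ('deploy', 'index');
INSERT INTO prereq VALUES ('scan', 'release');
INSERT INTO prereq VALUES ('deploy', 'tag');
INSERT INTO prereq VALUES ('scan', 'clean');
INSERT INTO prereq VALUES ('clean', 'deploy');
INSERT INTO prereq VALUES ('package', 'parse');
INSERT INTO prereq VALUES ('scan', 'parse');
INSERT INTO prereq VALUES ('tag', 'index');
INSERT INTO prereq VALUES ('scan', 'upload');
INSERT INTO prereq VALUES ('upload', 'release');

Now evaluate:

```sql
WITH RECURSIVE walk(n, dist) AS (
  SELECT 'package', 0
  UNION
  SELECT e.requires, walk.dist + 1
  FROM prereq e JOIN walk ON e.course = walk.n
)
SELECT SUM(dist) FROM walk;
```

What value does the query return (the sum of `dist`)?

Base: (package, dist=0).
Iteration 1: edges from {package} -> (merge, dist=1), (parse, dist=1).
Iteration 2: no outgoing edges from {merge,parse}; recursion stops.
SUM(dist) = 0 + 1 + 1 = 2.

2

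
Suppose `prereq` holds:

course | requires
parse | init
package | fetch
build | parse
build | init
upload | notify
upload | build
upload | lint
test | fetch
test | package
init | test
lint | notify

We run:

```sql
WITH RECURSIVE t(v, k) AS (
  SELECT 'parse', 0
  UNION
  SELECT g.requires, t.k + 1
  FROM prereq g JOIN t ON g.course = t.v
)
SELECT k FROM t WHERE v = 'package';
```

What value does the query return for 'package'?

3

Base: (parse, k=0).
Iteration 1: edges from {parse} -> (init, k=1).
Iteration 2: edges from {init} -> (test, k=2).
Iteration 3: edges from {test} -> (fetch, k=3), (package, k=3).
Iteration 4: edges from {fetch,package} -> (fetch, k=4).
Iteration 5: no outgoing edges from {fetch}; recursion stops.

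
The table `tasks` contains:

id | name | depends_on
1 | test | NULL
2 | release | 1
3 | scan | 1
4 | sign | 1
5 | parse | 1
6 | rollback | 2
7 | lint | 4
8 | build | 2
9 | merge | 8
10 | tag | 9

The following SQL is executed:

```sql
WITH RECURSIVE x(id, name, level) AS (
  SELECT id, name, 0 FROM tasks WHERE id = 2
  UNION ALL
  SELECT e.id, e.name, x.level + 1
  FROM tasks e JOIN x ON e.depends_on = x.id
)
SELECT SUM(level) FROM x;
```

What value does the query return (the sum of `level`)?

7

Base: id=2 (release) at level 0.
Iteration 1: rows with depends_on in {2} -> rollback (id 6, level 1), build (id 8, level 1).
Iteration 2: rows with depends_on in {6,8} -> merge (id 9, level 2).
Iteration 3: rows with depends_on in {9} -> tag (id 10, level 3).
Iteration 4: no rows with depends_on in {10}; recursion stops.
SUM(level) = 0 + 1 + 1 + 2 + 3 = 7.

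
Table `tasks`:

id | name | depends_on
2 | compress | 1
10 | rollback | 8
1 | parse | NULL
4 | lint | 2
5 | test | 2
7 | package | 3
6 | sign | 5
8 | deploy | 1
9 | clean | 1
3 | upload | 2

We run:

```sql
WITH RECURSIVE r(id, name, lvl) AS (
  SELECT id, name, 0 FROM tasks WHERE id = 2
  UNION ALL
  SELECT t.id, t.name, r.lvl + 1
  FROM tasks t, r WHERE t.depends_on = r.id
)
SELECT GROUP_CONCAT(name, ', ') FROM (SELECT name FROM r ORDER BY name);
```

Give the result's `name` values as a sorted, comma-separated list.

compress, lint, package, sign, test, upload

Base: id=2 (compress) at lvl 0.
Iteration 1: rows with depends_on in {2} -> upload (id 3, lvl 1), lint (id 4, lvl 1), test (id 5, lvl 1).
Iteration 2: rows with depends_on in {3,4,5} -> sign (id 6, lvl 2), package (id 7, lvl 2).
Iteration 3: no rows with depends_on in {6,7}; recursion stops.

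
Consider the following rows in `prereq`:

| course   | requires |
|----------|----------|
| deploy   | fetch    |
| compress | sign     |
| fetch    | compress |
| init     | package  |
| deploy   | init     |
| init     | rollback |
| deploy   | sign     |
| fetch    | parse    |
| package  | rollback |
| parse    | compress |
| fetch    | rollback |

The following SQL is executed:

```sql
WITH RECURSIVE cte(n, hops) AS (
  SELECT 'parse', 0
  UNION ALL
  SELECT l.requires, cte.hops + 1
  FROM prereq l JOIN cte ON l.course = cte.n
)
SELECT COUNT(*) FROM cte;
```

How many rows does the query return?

Base: (parse, hops=0).
Iteration 1: edges from {parse} -> (compress, hops=1).
Iteration 2: edges from {compress} -> (sign, hops=2).
Iteration 3: no outgoing edges from {sign}; recursion stops.
Total rows emitted: 3.

3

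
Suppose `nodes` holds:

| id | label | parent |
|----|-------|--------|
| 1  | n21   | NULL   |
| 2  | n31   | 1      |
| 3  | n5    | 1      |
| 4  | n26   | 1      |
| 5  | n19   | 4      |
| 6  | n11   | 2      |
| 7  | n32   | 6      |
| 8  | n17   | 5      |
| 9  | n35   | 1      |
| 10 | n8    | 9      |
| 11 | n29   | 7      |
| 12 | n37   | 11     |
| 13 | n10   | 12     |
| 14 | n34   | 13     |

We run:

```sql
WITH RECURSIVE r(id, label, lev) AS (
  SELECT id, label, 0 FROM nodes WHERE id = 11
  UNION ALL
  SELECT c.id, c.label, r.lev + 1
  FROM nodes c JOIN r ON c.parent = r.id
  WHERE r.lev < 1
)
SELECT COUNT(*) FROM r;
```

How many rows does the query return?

2

Base: id=11 (n29) at lev 0.
Iteration 1: rows with parent in {11} -> n37 (id 12, lev 1).
Iteration 2: lev < 1 fails for all current rows; recursion stops.
Total rows emitted: 2.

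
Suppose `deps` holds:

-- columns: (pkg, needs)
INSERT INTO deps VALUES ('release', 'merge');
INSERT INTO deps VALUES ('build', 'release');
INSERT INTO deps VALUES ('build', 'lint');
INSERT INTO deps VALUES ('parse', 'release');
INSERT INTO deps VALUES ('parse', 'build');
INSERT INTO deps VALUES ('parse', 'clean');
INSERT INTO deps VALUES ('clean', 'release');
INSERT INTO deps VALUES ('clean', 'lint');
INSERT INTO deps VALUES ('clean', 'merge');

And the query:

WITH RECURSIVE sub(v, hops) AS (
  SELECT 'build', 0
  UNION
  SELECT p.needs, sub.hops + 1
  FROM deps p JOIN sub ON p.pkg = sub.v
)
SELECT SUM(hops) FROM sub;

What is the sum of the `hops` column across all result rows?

Base: (build, hops=0).
Iteration 1: edges from {build} -> (lint, hops=1), (release, hops=1).
Iteration 2: edges from {lint,release} -> (merge, hops=2).
Iteration 3: no outgoing edges from {merge}; recursion stops.
SUM(hops) = 0 + 1 + 1 + 2 = 4.

4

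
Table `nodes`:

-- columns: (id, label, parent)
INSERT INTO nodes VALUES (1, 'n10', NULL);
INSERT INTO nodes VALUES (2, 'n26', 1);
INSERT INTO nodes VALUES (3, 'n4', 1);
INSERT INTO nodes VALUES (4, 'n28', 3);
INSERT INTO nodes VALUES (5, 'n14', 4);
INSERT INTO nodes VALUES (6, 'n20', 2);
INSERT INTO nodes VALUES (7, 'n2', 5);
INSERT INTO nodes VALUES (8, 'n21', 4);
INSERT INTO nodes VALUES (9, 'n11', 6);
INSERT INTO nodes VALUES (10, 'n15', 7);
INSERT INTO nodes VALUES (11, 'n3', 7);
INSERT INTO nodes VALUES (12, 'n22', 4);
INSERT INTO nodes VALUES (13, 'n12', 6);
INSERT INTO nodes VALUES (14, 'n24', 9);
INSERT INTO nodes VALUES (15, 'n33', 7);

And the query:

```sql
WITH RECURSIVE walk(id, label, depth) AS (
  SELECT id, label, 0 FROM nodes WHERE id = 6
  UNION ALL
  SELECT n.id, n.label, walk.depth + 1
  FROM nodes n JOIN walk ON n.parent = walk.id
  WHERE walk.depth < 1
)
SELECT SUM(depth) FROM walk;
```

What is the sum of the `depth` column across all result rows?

2

Base: id=6 (n20) at depth 0.
Iteration 1: rows with parent in {6} -> n11 (id 9, depth 1), n12 (id 13, depth 1).
Iteration 2: depth < 1 fails for all current rows; recursion stops.
SUM(depth) = 0 + 1 + 1 = 2.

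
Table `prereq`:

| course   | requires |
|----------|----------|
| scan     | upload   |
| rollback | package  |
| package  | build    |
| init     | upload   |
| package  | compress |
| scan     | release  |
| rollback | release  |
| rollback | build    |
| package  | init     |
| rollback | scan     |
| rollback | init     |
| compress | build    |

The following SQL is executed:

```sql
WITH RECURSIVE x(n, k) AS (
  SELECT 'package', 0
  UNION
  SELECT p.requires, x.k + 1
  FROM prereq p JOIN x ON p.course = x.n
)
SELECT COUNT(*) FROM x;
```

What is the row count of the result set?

6

Base: (package, k=0).
Iteration 1: edges from {package} -> (build, k=1), (compress, k=1), (init, k=1).
Iteration 2: edges from {build,compress,init} -> (build, k=2), (upload, k=2).
Iteration 3: no outgoing edges from {build,upload}; recursion stops.
Total rows emitted: 6.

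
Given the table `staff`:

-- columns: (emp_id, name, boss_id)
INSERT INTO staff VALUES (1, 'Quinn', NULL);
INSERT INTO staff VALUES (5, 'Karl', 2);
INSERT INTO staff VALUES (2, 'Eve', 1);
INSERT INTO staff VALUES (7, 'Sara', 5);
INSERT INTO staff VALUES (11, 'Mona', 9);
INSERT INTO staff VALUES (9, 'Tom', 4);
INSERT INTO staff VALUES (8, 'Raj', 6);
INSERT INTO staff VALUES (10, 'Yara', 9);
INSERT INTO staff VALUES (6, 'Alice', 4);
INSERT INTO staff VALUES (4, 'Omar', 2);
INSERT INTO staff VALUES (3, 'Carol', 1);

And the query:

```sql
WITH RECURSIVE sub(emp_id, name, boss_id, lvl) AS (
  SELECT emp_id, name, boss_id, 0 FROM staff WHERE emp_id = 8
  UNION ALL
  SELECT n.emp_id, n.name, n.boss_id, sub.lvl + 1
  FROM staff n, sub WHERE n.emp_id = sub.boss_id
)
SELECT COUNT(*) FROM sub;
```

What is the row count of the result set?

Base: emp_id=8 (Raj), boss_id=6, lvl 0.
Iteration 1: join on emp_id=6 -> Alice (id 6, boss_id=4, lvl 1).
Iteration 2: join on emp_id=4 -> Omar (id 4, boss_id=2, lvl 2).
Iteration 3: join on emp_id=2 -> Eve (id 2, boss_id=1, lvl 3).
Iteration 4: join on emp_id=1 -> Quinn (id 1, boss_id=NULL, lvl 4).
Iteration 5: boss_id is NULL; no match; recursion stops.
Total rows emitted: 5.

5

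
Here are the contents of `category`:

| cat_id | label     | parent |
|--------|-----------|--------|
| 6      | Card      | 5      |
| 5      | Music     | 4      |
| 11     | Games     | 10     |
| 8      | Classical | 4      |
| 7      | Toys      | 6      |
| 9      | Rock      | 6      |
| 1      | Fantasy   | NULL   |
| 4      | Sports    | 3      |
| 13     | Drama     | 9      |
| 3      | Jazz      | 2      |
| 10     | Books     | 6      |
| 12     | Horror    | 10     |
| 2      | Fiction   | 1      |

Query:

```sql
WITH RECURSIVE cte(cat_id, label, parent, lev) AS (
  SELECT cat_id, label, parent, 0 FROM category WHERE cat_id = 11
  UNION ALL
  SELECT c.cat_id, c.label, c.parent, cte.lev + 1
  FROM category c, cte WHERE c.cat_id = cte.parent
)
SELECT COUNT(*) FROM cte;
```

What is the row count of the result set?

Base: cat_id=11 (Games), parent=10, lev 0.
Iteration 1: join on cat_id=10 -> Books (id 10, parent=6, lev 1).
Iteration 2: join on cat_id=6 -> Card (id 6, parent=5, lev 2).
Iteration 3: join on cat_id=5 -> Music (id 5, parent=4, lev 3).
Iteration 4: join on cat_id=4 -> Sports (id 4, parent=3, lev 4).
Iteration 5: join on cat_id=3 -> Jazz (id 3, parent=2, lev 5).
Iteration 6: join on cat_id=2 -> Fiction (id 2, parent=1, lev 6).
Iteration 7: join on cat_id=1 -> Fantasy (id 1, parent=NULL, lev 7).
Iteration 8: parent is NULL; no match; recursion stops.
Total rows emitted: 8.

8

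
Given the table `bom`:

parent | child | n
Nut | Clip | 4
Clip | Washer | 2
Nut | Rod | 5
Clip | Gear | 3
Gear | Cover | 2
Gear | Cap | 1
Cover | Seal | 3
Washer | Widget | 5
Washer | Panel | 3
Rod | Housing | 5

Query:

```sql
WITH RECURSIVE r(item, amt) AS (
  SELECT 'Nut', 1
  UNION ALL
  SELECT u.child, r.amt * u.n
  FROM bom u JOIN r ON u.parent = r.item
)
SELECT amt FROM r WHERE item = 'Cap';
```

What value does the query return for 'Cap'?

12

Base: (Nut, amt=1).
Iteration 1: components of {Nut} -> Clip = 1*4 = 4, Rod = 1*5 = 5.
Iteration 2: components of {Clip,Rod} -> Gear = 4*3 = 12, Housing = 5*5 = 25, Washer = 4*2 = 8.
Iteration 3: components of {Gear,Housing,Washer} -> Cap = 12*1 = 12, Cover = 12*2 = 24, Panel = 8*3 = 24, Widget = 8*5 = 40.
Iteration 4: components of {Cap,Cover,Panel,Widget} -> Seal = 24*3 = 72.
Iteration 5: no further components; recursion stops.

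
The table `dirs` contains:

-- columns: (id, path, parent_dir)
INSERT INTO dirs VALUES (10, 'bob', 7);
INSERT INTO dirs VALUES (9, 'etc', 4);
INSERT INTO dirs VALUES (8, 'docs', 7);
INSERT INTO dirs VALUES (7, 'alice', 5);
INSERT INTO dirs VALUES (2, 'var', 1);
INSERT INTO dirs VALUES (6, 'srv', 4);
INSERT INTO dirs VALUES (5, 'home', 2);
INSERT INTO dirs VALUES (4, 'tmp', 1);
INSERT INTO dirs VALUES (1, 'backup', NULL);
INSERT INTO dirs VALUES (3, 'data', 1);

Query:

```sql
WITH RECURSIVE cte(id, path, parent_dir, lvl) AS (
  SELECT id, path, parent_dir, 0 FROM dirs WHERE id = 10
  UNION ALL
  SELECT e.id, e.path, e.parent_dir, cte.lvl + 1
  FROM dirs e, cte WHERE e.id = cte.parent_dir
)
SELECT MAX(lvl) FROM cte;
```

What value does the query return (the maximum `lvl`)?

4

Base: id=10 (bob), parent_dir=7, lvl 0.
Iteration 1: join on id=7 -> alice (id 7, parent_dir=5, lvl 1).
Iteration 2: join on id=5 -> home (id 5, parent_dir=2, lvl 2).
Iteration 3: join on id=2 -> var (id 2, parent_dir=1, lvl 3).
Iteration 4: join on id=1 -> backup (id 1, parent_dir=NULL, lvl 4).
Iteration 5: parent_dir is NULL; no match; recursion stops.
lvl values: 0, 1, 2, 3, 4; the maximum is 4.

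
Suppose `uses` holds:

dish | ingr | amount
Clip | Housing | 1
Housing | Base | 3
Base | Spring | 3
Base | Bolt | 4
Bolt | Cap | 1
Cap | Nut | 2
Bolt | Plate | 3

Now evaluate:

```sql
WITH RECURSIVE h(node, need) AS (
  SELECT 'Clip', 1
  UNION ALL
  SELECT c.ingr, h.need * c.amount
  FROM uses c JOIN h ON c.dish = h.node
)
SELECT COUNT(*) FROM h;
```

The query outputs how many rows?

Base: (Clip, need=1).
Iteration 1: components of {Clip} -> Housing = 1*1 = 1.
Iteration 2: components of {Housing} -> Base = 1*3 = 3.
Iteration 3: components of {Base} -> Bolt = 3*4 = 12, Spring = 3*3 = 9.
Iteration 4: components of {Bolt,Spring} -> Cap = 12*1 = 12, Plate = 12*3 = 36.
Iteration 5: components of {Cap,Plate} -> Nut = 12*2 = 24.
Iteration 6: no further components; recursion stops.
Total rows emitted: 8.

8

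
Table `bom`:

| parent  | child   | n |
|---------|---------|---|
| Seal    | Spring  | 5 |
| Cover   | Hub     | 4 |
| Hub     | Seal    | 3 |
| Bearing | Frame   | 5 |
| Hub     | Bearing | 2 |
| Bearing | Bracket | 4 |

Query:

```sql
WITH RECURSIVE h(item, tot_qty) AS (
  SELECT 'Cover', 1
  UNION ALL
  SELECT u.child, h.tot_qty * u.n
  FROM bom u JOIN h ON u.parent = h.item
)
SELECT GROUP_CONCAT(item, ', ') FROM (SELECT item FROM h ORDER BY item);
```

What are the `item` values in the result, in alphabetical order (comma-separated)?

Base: (Cover, tot_qty=1).
Iteration 1: components of {Cover} -> Hub = 1*4 = 4.
Iteration 2: components of {Hub} -> Bearing = 4*2 = 8, Seal = 4*3 = 12.
Iteration 3: components of {Bearing,Seal} -> Bracket = 8*4 = 32, Frame = 8*5 = 40, Spring = 12*5 = 60.
Iteration 4: no further components; recursion stops.

Bearing, Bracket, Cover, Frame, Hub, Seal, Spring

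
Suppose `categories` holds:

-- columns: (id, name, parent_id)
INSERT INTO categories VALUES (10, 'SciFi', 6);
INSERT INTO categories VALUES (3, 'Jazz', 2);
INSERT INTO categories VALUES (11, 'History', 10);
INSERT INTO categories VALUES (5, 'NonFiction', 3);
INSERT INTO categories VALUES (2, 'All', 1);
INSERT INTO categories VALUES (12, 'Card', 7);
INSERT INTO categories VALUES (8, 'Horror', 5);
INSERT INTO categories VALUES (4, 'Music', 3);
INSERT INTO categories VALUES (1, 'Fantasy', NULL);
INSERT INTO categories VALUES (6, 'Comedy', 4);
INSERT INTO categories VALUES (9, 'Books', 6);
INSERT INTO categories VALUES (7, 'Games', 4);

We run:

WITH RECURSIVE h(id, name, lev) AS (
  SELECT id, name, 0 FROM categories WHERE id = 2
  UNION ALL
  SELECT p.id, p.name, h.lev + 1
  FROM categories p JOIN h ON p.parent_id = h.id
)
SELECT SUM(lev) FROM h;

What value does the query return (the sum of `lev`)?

31

Base: id=2 (All) at lev 0.
Iteration 1: rows with parent_id in {2} -> Jazz (id 3, lev 1).
Iteration 2: rows with parent_id in {3} -> Music (id 4, lev 2), NonFiction (id 5, lev 2).
Iteration 3: rows with parent_id in {4,5} -> Comedy (id 6, lev 3), Games (id 7, lev 3), Horror (id 8, lev 3).
Iteration 4: rows with parent_id in {6,7,8} -> Books (id 9, lev 4), SciFi (id 10, lev 4), Card (id 12, lev 4).
Iteration 5: rows with parent_id in {9,10,12} -> History (id 11, lev 5).
Iteration 6: no rows with parent_id in {11}; recursion stops.
SUM(lev) = 0 + 1 + 2 + 2 + 3 + 3 + 3 + 4 + 4 + 4 + 5 = 31.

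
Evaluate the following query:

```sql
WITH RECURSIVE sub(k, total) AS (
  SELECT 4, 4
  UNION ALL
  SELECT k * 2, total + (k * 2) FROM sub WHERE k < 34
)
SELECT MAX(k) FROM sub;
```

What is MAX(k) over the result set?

64

Base: k=4, total=4.
Iteration 1: 4 < 34 holds -> k = 4 * 2 = 8, total = 4 + 8 = 12.
Iteration 2: 8 < 34 holds -> k = 8 * 2 = 16, total = 12 + 16 = 28.
Iteration 3: 16 < 34 holds -> k = 16 * 2 = 32, total = 28 + 32 = 60.
Iteration 4: 32 < 34 holds -> k = 32 * 2 = 64, total = 60 + 64 = 124.
Iteration 5: 64 < 34 fails; recursion stops.
k values: 4, 8, 16, 32, 64; the maximum is 64.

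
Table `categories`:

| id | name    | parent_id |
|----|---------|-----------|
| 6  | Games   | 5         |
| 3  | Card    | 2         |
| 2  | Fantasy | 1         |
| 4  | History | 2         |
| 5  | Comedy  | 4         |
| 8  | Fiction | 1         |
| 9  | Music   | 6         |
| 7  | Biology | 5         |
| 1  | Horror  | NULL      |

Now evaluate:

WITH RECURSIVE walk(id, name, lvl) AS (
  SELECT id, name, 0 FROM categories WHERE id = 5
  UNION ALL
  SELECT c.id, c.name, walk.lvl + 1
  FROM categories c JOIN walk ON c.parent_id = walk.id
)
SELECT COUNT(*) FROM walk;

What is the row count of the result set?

4

Base: id=5 (Comedy) at lvl 0.
Iteration 1: rows with parent_id in {5} -> Games (id 6, lvl 1), Biology (id 7, lvl 1).
Iteration 2: rows with parent_id in {6,7} -> Music (id 9, lvl 2).
Iteration 3: no rows with parent_id in {9}; recursion stops.
Total rows emitted: 4.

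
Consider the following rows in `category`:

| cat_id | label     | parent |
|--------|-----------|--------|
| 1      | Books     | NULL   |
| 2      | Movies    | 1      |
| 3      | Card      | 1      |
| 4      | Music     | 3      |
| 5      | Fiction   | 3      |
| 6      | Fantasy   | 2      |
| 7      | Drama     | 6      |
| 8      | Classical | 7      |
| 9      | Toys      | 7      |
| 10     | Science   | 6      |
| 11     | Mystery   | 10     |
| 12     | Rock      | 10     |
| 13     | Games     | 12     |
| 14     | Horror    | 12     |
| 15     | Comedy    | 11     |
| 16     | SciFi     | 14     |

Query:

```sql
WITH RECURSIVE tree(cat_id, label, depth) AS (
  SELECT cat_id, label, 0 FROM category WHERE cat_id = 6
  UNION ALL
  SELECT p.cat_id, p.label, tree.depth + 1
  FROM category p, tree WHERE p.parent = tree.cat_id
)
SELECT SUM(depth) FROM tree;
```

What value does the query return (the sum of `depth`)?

23

Base: cat_id=6 (Fantasy) at depth 0.
Iteration 1: rows with parent in {6} -> Drama (id 7, depth 1), Science (id 10, depth 1).
Iteration 2: rows with parent in {7,10} -> Classical (id 8, depth 2), Toys (id 9, depth 2), Mystery (id 11, depth 2), Rock (id 12, depth 2).
Iteration 3: rows with parent in {8,9,11,12} -> Games (id 13, depth 3), Horror (id 14, depth 3), Comedy (id 15, depth 3).
Iteration 4: rows with parent in {13,14,15} -> SciFi (id 16, depth 4).
Iteration 5: no rows with parent in {16}; recursion stops.
SUM(depth) = 0 + 1 + 1 + 2 + 2 + 2 + 2 + 3 + 3 + 3 + 4 = 23.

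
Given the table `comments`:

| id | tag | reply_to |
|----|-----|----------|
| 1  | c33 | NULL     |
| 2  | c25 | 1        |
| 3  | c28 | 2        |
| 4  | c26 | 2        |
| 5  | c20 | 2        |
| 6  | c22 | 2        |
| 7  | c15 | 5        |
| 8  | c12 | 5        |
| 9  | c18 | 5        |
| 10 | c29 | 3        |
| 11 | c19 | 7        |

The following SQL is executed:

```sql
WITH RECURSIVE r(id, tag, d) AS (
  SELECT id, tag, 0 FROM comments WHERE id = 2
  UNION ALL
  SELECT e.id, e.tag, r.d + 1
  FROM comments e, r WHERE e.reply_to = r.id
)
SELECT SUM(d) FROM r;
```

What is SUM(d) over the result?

15

Base: id=2 (c25) at d 0.
Iteration 1: rows with reply_to in {2} -> c28 (id 3, d 1), c26 (id 4, d 1), c20 (id 5, d 1), c22 (id 6, d 1).
Iteration 2: rows with reply_to in {3,4,5,6} -> c15 (id 7, d 2), c12 (id 8, d 2), c18 (id 9, d 2), c29 (id 10, d 2).
Iteration 3: rows with reply_to in {7,8,9,10} -> c19 (id 11, d 3).
Iteration 4: no rows with reply_to in {11}; recursion stops.
SUM(d) = 0 + 1 + 1 + 1 + 1 + 2 + 2 + 2 + 2 + 3 = 15.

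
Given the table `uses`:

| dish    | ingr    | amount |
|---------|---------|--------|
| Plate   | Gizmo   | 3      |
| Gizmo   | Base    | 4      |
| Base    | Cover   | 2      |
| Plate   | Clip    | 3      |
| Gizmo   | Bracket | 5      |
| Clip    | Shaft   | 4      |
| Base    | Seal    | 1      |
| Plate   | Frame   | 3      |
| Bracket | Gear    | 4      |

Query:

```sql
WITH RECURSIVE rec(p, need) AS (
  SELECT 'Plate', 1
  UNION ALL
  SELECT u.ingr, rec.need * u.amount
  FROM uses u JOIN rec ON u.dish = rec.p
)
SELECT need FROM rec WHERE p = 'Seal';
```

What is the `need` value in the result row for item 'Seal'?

Base: (Plate, need=1).
Iteration 1: components of {Plate} -> Clip = 1*3 = 3, Frame = 1*3 = 3, Gizmo = 1*3 = 3.
Iteration 2: components of {Clip,Frame,Gizmo} -> Base = 3*4 = 12, Bracket = 3*5 = 15, Shaft = 3*4 = 12.
Iteration 3: components of {Base,Bracket,Shaft} -> Cover = 12*2 = 24, Gear = 15*4 = 60, Seal = 12*1 = 12.
Iteration 4: no further components; recursion stops.

12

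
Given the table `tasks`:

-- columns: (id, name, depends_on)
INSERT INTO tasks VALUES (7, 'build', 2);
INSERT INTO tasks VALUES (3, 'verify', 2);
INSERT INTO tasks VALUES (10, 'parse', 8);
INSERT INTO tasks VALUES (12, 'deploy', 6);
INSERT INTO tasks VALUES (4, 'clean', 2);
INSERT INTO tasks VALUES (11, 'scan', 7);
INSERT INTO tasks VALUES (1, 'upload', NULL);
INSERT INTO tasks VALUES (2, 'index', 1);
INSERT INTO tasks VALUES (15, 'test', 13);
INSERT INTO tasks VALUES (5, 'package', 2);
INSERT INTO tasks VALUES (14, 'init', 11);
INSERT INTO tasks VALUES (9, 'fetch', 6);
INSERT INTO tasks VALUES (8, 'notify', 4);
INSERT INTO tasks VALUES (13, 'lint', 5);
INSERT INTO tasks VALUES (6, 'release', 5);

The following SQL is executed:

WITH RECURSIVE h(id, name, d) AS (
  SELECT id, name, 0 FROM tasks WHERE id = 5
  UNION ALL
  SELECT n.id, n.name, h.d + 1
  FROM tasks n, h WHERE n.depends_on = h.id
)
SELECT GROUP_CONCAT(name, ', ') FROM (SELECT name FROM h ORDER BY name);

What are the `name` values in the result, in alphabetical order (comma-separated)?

Base: id=5 (package) at d 0.
Iteration 1: rows with depends_on in {5} -> release (id 6, d 1), lint (id 13, d 1).
Iteration 2: rows with depends_on in {6,13} -> fetch (id 9, d 2), deploy (id 12, d 2), test (id 15, d 2).
Iteration 3: no rows with depends_on in {9,12,15}; recursion stops.

deploy, fetch, lint, package, release, test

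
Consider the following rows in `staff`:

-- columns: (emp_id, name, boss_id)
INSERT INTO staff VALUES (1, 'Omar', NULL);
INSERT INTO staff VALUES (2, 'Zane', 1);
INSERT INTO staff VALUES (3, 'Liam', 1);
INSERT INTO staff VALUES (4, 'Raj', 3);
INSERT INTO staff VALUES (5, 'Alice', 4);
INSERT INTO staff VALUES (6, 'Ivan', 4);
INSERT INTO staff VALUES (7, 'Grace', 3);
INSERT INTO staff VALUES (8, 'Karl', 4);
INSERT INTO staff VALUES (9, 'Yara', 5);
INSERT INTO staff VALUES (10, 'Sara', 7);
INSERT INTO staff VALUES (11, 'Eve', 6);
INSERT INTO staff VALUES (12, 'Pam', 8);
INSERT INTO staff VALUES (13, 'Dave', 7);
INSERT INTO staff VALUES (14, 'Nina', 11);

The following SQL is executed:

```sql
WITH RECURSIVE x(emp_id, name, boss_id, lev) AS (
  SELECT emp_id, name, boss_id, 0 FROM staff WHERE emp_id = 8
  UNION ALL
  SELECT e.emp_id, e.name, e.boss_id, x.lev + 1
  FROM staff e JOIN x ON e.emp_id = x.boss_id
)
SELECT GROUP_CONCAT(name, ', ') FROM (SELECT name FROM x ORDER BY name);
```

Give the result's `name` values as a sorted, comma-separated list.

Karl, Liam, Omar, Raj

Base: emp_id=8 (Karl), boss_id=4, lev 0.
Iteration 1: join on emp_id=4 -> Raj (id 4, boss_id=3, lev 1).
Iteration 2: join on emp_id=3 -> Liam (id 3, boss_id=1, lev 2).
Iteration 3: join on emp_id=1 -> Omar (id 1, boss_id=NULL, lev 3).
Iteration 4: boss_id is NULL; no match; recursion stops.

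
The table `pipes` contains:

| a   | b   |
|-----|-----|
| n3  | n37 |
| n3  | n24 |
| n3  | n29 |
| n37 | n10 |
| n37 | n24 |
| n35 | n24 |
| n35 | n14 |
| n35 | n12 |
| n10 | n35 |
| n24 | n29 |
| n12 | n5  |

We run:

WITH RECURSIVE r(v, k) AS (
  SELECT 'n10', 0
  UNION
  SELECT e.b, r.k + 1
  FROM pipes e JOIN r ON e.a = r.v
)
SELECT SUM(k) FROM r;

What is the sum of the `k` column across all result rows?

Base: (n10, k=0).
Iteration 1: edges from {n10} -> (n35, k=1).
Iteration 2: edges from {n35} -> (n12, k=2), (n14, k=2), (n24, k=2).
Iteration 3: edges from {n12,n14,n24} -> (n29, k=3), (n5, k=3).
Iteration 4: no outgoing edges from {n29,n5}; recursion stops.
SUM(k) = 0 + 1 + 2 + 2 + 2 + 3 + 3 = 13.

13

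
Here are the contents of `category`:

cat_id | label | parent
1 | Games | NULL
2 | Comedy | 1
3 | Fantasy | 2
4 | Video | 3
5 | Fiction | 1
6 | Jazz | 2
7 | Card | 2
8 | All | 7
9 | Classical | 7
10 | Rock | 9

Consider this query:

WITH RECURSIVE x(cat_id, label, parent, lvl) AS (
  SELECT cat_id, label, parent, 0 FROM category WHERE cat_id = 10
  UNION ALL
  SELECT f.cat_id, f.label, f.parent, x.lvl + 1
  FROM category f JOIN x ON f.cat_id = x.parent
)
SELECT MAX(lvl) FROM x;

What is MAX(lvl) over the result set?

4

Base: cat_id=10 (Rock), parent=9, lvl 0.
Iteration 1: join on cat_id=9 -> Classical (id 9, parent=7, lvl 1).
Iteration 2: join on cat_id=7 -> Card (id 7, parent=2, lvl 2).
Iteration 3: join on cat_id=2 -> Comedy (id 2, parent=1, lvl 3).
Iteration 4: join on cat_id=1 -> Games (id 1, parent=NULL, lvl 4).
Iteration 5: parent is NULL; no match; recursion stops.
lvl values: 0, 1, 2, 3, 4; the maximum is 4.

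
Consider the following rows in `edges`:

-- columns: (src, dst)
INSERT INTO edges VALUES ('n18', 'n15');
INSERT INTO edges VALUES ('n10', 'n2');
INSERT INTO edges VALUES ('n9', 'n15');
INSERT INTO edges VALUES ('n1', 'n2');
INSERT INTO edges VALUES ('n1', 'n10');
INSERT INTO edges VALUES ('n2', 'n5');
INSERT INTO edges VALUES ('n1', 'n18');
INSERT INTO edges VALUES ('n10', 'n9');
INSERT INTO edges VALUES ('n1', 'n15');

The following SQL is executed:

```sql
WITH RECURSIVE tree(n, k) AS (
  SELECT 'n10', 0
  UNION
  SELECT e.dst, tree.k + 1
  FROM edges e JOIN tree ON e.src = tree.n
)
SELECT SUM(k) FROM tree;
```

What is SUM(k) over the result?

Base: (n10, k=0).
Iteration 1: edges from {n10} -> (n2, k=1), (n9, k=1).
Iteration 2: edges from {n2,n9} -> (n15, k=2), (n5, k=2).
Iteration 3: no outgoing edges from {n15,n5}; recursion stops.
SUM(k) = 0 + 1 + 1 + 2 + 2 = 6.

6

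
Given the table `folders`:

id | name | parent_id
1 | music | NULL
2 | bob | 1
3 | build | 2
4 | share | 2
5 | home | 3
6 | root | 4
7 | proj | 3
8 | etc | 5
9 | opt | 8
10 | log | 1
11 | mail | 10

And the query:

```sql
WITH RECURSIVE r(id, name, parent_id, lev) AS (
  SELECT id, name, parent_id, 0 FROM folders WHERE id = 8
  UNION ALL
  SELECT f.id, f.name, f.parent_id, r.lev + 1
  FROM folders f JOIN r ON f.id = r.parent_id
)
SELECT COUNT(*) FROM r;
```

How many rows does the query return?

5

Base: id=8 (etc), parent_id=5, lev 0.
Iteration 1: join on id=5 -> home (id 5, parent_id=3, lev 1).
Iteration 2: join on id=3 -> build (id 3, parent_id=2, lev 2).
Iteration 3: join on id=2 -> bob (id 2, parent_id=1, lev 3).
Iteration 4: join on id=1 -> music (id 1, parent_id=NULL, lev 4).
Iteration 5: parent_id is NULL; no match; recursion stops.
Total rows emitted: 5.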